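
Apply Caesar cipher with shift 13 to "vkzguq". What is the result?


Caesar cipher: shift "vkzguq" by 13
  'v' (pos 21) + 13 = pos 8 = 'i'
  'k' (pos 10) + 13 = pos 23 = 'x'
  'z' (pos 25) + 13 = pos 12 = 'm'
  'g' (pos 6) + 13 = pos 19 = 't'
  'u' (pos 20) + 13 = pos 7 = 'h'
  'q' (pos 16) + 13 = pos 3 = 'd'
Result: ixmthd

ixmthd


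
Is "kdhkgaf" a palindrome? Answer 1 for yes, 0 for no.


Input: kdhkgaf
Reversed: fagkhdk
  Compare pos 0 ('k') with pos 6 ('f'): MISMATCH
  Compare pos 1 ('d') with pos 5 ('a'): MISMATCH
  Compare pos 2 ('h') with pos 4 ('g'): MISMATCH
Result: not a palindrome

0


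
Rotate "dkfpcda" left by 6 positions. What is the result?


Input: "dkfpcda", rotate left by 6
First 6 characters: "dkfpcd"
Remaining characters: "a"
Concatenate remaining + first: "a" + "dkfpcd" = "adkfpcd"

adkfpcd


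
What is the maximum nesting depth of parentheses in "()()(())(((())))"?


Input: "()()(())(((())))"
Tracking depth:
  Position 0 '(': depth becomes 1
  Position 1 ')': depth becomes 0
  Position 2 '(': depth becomes 1
  Position 3 ')': depth becomes 0
  Position 4 '(': depth becomes 1
  Position 5 '(': depth becomes 2
  Position 6 ')': depth becomes 1
  Position 7 ')': depth becomes 0
  Position 8 '(': depth becomes 1
  Position 9 '(': depth becomes 2
  Position 10 '(': depth becomes 3
  Position 11 '(': depth becomes 4
  Position 12 ')': depth becomes 3
  Position 13 ')': depth becomes 2
  Position 14 ')': depth becomes 1
  Position 15 ')': depth becomes 0
Maximum depth reached: 4

4


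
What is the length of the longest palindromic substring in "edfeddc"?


Input: "edfeddc"
Checking substrings for palindromes:
  [4:6] "dd" (len 2) => palindrome
Longest palindromic substring: "dd" with length 2

2


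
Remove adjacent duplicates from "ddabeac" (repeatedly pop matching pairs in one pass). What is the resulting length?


Input: ddabeac
Stack-based adjacent duplicate removal:
  Read 'd': push. Stack: d
  Read 'd': matches stack top 'd' => pop. Stack: (empty)
  Read 'a': push. Stack: a
  Read 'b': push. Stack: ab
  Read 'e': push. Stack: abe
  Read 'a': push. Stack: abea
  Read 'c': push. Stack: abeac
Final stack: "abeac" (length 5)

5


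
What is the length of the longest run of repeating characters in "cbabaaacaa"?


Input: "cbabaaacaa"
Scanning for longest run:
  Position 1 ('b'): new char, reset run to 1
  Position 2 ('a'): new char, reset run to 1
  Position 3 ('b'): new char, reset run to 1
  Position 4 ('a'): new char, reset run to 1
  Position 5 ('a'): continues run of 'a', length=2
  Position 6 ('a'): continues run of 'a', length=3
  Position 7 ('c'): new char, reset run to 1
  Position 8 ('a'): new char, reset run to 1
  Position 9 ('a'): continues run of 'a', length=2
Longest run: 'a' with length 3

3


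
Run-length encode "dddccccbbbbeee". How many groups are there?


Input: dddccccbbbbeee
Scanning for consecutive runs:
  Group 1: 'd' x 3 (positions 0-2)
  Group 2: 'c' x 4 (positions 3-6)
  Group 3: 'b' x 4 (positions 7-10)
  Group 4: 'e' x 3 (positions 11-13)
Total groups: 4

4


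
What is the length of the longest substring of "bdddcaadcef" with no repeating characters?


Input: "bdddcaadcef"
Sliding window (track last position of each char):
  Position 0 ('b'): window [0,0] length 1 -- new best
  Position 1 ('d'): window [0,1] length 2 -- new best
  Position 2 ('d'): repeat (last at 1), move window start to 2
  Position 2 ('d'): window [2,2] length 1
  Position 3 ('d'): repeat (last at 2), move window start to 3
  Position 3 ('d'): window [3,3] length 1
  Position 4 ('c'): window [3,4] length 2
  Position 5 ('a'): window [3,5] length 3 -- new best
  Position 6 ('a'): repeat (last at 5), move window start to 6
  Position 6 ('a'): window [6,6] length 1
  Position 7 ('d'): window [6,7] length 2
  Position 8 ('c'): window [6,8] length 3
  Position 9 ('e'): window [6,9] length 4 -- new best
  Position 10 ('f'): window [6,10] length 5 -- new best
Longest substring with no repeats: "adcef" with length 5

5


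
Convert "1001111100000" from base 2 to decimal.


Input: "1001111100000" in base 2
Positional expansion:
  Digit '1' (value 1) x 2^12 = 4096
  Digit '0' (value 0) x 2^11 = 0
  Digit '0' (value 0) x 2^10 = 0
  Digit '1' (value 1) x 2^9 = 512
  Digit '1' (value 1) x 2^8 = 256
  Digit '1' (value 1) x 2^7 = 128
  Digit '1' (value 1) x 2^6 = 64
  Digit '1' (value 1) x 2^5 = 32
  Digit '0' (value 0) x 2^4 = 0
  Digit '0' (value 0) x 2^3 = 0
  Digit '0' (value 0) x 2^2 = 0
  Digit '0' (value 0) x 2^1 = 0
  Digit '0' (value 0) x 2^0 = 0
Sum = 5088

5088


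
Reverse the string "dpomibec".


Input: dpomibec
Reading characters right to left:
  Position 7: 'c'
  Position 6: 'e'
  Position 5: 'b'
  Position 4: 'i'
  Position 3: 'm'
  Position 2: 'o'
  Position 1: 'p'
  Position 0: 'd'
Reversed: cebimopd

cebimopd


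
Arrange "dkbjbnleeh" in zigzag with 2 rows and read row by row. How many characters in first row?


Zigzag "dkbjbnleeh" into 2 rows:
Placing characters:
  'd' => row 0
  'k' => row 1
  'b' => row 0
  'j' => row 1
  'b' => row 0
  'n' => row 1
  'l' => row 0
  'e' => row 1
  'e' => row 0
  'h' => row 1
Rows:
  Row 0: "dbble"
  Row 1: "kjneh"
First row length: 5

5


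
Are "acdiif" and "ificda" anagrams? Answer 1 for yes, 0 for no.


Strings: "acdiif", "ificda"
Sorted first:  acdfii
Sorted second: acdfii
Sorted forms match => anagrams

1


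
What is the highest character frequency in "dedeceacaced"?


Input: dedeceacaced
Character counts:
  'a': 2
  'c': 3
  'd': 3
  'e': 4
Maximum frequency: 4

4


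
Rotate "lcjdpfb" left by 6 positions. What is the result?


Input: "lcjdpfb", rotate left by 6
First 6 characters: "lcjdpf"
Remaining characters: "b"
Concatenate remaining + first: "b" + "lcjdpf" = "blcjdpf"

blcjdpf


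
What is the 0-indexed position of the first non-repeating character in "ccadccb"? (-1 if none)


Input: ccadccb
Character frequencies:
  'a': 1
  'b': 1
  'c': 4
  'd': 1
Scanning left to right for freq == 1:
  Position 0 ('c'): freq=4, skip
  Position 1 ('c'): freq=4, skip
  Position 2 ('a'): unique! => answer = 2

2


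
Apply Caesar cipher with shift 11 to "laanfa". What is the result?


Caesar cipher: shift "laanfa" by 11
  'l' (pos 11) + 11 = pos 22 = 'w'
  'a' (pos 0) + 11 = pos 11 = 'l'
  'a' (pos 0) + 11 = pos 11 = 'l'
  'n' (pos 13) + 11 = pos 24 = 'y'
  'f' (pos 5) + 11 = pos 16 = 'q'
  'a' (pos 0) + 11 = pos 11 = 'l'
Result: wllyql

wllyql


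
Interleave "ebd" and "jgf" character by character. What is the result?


Interleaving "ebd" and "jgf":
  Position 0: 'e' from first, 'j' from second => "ej"
  Position 1: 'b' from first, 'g' from second => "bg"
  Position 2: 'd' from first, 'f' from second => "df"
Result: ejbgdf

ejbgdf


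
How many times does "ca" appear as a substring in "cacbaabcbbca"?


Searching for "ca" in "cacbaabcbbca"
Scanning each position:
  Position 0: "ca" => MATCH
  Position 1: "ac" => no
  Position 2: "cb" => no
  Position 3: "ba" => no
  Position 4: "aa" => no
  Position 5: "ab" => no
  Position 6: "bc" => no
  Position 7: "cb" => no
  Position 8: "bb" => no
  Position 9: "bc" => no
  Position 10: "ca" => MATCH
Total occurrences: 2

2


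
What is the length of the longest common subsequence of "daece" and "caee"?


LCS of "daece" and "caee"
DP table:
           c    a    e    e
      0    0    0    0    0
  d   0    0    0    0    0
  a   0    0    1    1    1
  e   0    0    1    2    2
  c   0    1    1    2    2
  e   0    1    1    2    3
LCS length = dp[5][4] = 3

3


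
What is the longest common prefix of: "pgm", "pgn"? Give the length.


Words: pgm, pgn
  Position 0: all 'p' => match
  Position 1: all 'g' => match
  Position 2: ('m', 'n') => mismatch, stop
LCP = "pg" (length 2)

2


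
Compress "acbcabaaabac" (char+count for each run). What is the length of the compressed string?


Input: acbcabaaabac
Runs:
  'a' x 1 => "a1"
  'c' x 1 => "c1"
  'b' x 1 => "b1"
  'c' x 1 => "c1"
  'a' x 1 => "a1"
  'b' x 1 => "b1"
  'a' x 3 => "a3"
  'b' x 1 => "b1"
  'a' x 1 => "a1"
  'c' x 1 => "c1"
Compressed: "a1c1b1c1a1b1a3b1a1c1"
Compressed length: 20

20


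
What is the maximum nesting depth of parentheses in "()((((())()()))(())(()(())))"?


Input: "()((((())()()))(())(()(())))"
Tracking depth:
  Position 0 '(': depth becomes 1
  Position 1 ')': depth becomes 0
  Position 2 '(': depth becomes 1
  Position 3 '(': depth becomes 2
  Position 4 '(': depth becomes 3
  Position 5 '(': depth becomes 4
  Position 6 '(': depth becomes 5
  Position 7 ')': depth becomes 4
  Position 8 ')': depth becomes 3
  Position 9 '(': depth becomes 4
  Position 10 ')': depth becomes 3
  Position 11 '(': depth becomes 4
  Position 12 ')': depth becomes 3
  Position 13 ')': depth becomes 2
  Position 14 ')': depth becomes 1
  Position 15 '(': depth becomes 2
  Position 16 '(': depth becomes 3
  Position 17 ')': depth becomes 2
  Position 18 ')': depth becomes 1
  Position 19 '(': depth becomes 2
  Position 20 '(': depth becomes 3
  Position 21 ')': depth becomes 2
  Position 22 '(': depth becomes 3
  Position 23 '(': depth becomes 4
  Position 24 ')': depth becomes 3
  Position 25 ')': depth becomes 2
  Position 26 ')': depth becomes 1
  Position 27 ')': depth becomes 0
Maximum depth reached: 5

5


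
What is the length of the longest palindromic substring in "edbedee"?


Input: "edbedee"
Checking substrings for palindromes:
  [3:6] "ede" (len 3) => palindrome
  [5:7] "ee" (len 2) => palindrome
Longest palindromic substring: "ede" with length 3

3


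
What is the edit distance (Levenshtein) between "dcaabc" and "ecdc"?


Computing edit distance: "dcaabc" -> "ecdc"
DP table:
           e    c    d    c
      0    1    2    3    4
  d   1    1    2    2    3
  c   2    2    1    2    2
  a   3    3    2    2    3
  a   4    4    3    3    3
  b   5    5    4    4    4
  c   6    6    5    5    4
Edit distance = dp[6][4] = 4

4


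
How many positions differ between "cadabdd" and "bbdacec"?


Comparing "cadabdd" and "bbdacec" position by position:
  Position 0: 'c' vs 'b' => DIFFER
  Position 1: 'a' vs 'b' => DIFFER
  Position 2: 'd' vs 'd' => same
  Position 3: 'a' vs 'a' => same
  Position 4: 'b' vs 'c' => DIFFER
  Position 5: 'd' vs 'e' => DIFFER
  Position 6: 'd' vs 'c' => DIFFER
Positions that differ: 5

5


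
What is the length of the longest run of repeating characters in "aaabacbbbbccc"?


Input: "aaabacbbbbccc"
Scanning for longest run:
  Position 1 ('a'): continues run of 'a', length=2
  Position 2 ('a'): continues run of 'a', length=3
  Position 3 ('b'): new char, reset run to 1
  Position 4 ('a'): new char, reset run to 1
  Position 5 ('c'): new char, reset run to 1
  Position 6 ('b'): new char, reset run to 1
  Position 7 ('b'): continues run of 'b', length=2
  Position 8 ('b'): continues run of 'b', length=3
  Position 9 ('b'): continues run of 'b', length=4
  Position 10 ('c'): new char, reset run to 1
  Position 11 ('c'): continues run of 'c', length=2
  Position 12 ('c'): continues run of 'c', length=3
Longest run: 'b' with length 4

4


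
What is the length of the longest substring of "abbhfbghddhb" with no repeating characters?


Input: "abbhfbghddhb"
Sliding window (track last position of each char):
  Position 0 ('a'): window [0,0] length 1 -- new best
  Position 1 ('b'): window [0,1] length 2 -- new best
  Position 2 ('b'): repeat (last at 1), move window start to 2
  Position 2 ('b'): window [2,2] length 1
  Position 3 ('h'): window [2,3] length 2
  Position 4 ('f'): window [2,4] length 3 -- new best
  Position 5 ('b'): repeat (last at 2), move window start to 3
  Position 5 ('b'): window [3,5] length 3
  Position 6 ('g'): window [3,6] length 4 -- new best
  Position 7 ('h'): repeat (last at 3), move window start to 4
  Position 7 ('h'): window [4,7] length 4
  Position 8 ('d'): window [4,8] length 5 -- new best
  Position 9 ('d'): repeat (last at 8), move window start to 9
  Position 9 ('d'): window [9,9] length 1
  Position 10 ('h'): window [9,10] length 2
  Position 11 ('b'): window [9,11] length 3
Longest substring with no repeats: "fbghd" with length 5

5


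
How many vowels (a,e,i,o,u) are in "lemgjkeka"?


Input: lemgjkeka
Checking each character:
  'l' at position 0: consonant
  'e' at position 1: vowel (running total: 1)
  'm' at position 2: consonant
  'g' at position 3: consonant
  'j' at position 4: consonant
  'k' at position 5: consonant
  'e' at position 6: vowel (running total: 2)
  'k' at position 7: consonant
  'a' at position 8: vowel (running total: 3)
Total vowels: 3

3


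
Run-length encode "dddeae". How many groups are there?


Input: dddeae
Scanning for consecutive runs:
  Group 1: 'd' x 3 (positions 0-2)
  Group 2: 'e' x 1 (positions 3-3)
  Group 3: 'a' x 1 (positions 4-4)
  Group 4: 'e' x 1 (positions 5-5)
Total groups: 4

4


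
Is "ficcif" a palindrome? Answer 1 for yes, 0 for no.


Input: ficcif
Reversed: ficcif
  Compare pos 0 ('f') with pos 5 ('f'): match
  Compare pos 1 ('i') with pos 4 ('i'): match
  Compare pos 2 ('c') with pos 3 ('c'): match
Result: palindrome

1


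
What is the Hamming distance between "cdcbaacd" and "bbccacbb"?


Comparing "cdcbaacd" and "bbccacbb" position by position:
  Position 0: 'c' vs 'b' => differ
  Position 1: 'd' vs 'b' => differ
  Position 2: 'c' vs 'c' => same
  Position 3: 'b' vs 'c' => differ
  Position 4: 'a' vs 'a' => same
  Position 5: 'a' vs 'c' => differ
  Position 6: 'c' vs 'b' => differ
  Position 7: 'd' vs 'b' => differ
Total differences (Hamming distance): 6

6


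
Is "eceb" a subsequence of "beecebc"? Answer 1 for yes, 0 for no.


Check if "eceb" is a subsequence of "beecebc"
Greedy scan:
  Position 0 ('b'): no match needed
  Position 1 ('e'): matches sub[0] = 'e'
  Position 2 ('e'): no match needed
  Position 3 ('c'): matches sub[1] = 'c'
  Position 4 ('e'): matches sub[2] = 'e'
  Position 5 ('b'): matches sub[3] = 'b'
  Position 6 ('c'): no match needed
All 4 characters matched => is a subsequence

1


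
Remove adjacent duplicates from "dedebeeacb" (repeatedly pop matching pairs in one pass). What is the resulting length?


Input: dedebeeacb
Stack-based adjacent duplicate removal:
  Read 'd': push. Stack: d
  Read 'e': push. Stack: de
  Read 'd': push. Stack: ded
  Read 'e': push. Stack: dede
  Read 'b': push. Stack: dedeb
  Read 'e': push. Stack: dedebe
  Read 'e': matches stack top 'e' => pop. Stack: dedeb
  Read 'a': push. Stack: dedeba
  Read 'c': push. Stack: dedebac
  Read 'b': push. Stack: dedebacb
Final stack: "dedebacb" (length 8)

8


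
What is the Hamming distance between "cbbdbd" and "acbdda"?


Comparing "cbbdbd" and "acbdda" position by position:
  Position 0: 'c' vs 'a' => differ
  Position 1: 'b' vs 'c' => differ
  Position 2: 'b' vs 'b' => same
  Position 3: 'd' vs 'd' => same
  Position 4: 'b' vs 'd' => differ
  Position 5: 'd' vs 'a' => differ
Total differences (Hamming distance): 4

4


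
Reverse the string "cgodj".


Input: cgodj
Reading characters right to left:
  Position 4: 'j'
  Position 3: 'd'
  Position 2: 'o'
  Position 1: 'g'
  Position 0: 'c'
Reversed: jdogc

jdogc


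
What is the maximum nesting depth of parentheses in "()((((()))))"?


Input: "()((((()))))"
Tracking depth:
  Position 0 '(': depth becomes 1
  Position 1 ')': depth becomes 0
  Position 2 '(': depth becomes 1
  Position 3 '(': depth becomes 2
  Position 4 '(': depth becomes 3
  Position 5 '(': depth becomes 4
  Position 6 '(': depth becomes 5
  Position 7 ')': depth becomes 4
  Position 8 ')': depth becomes 3
  Position 9 ')': depth becomes 2
  Position 10 ')': depth becomes 1
  Position 11 ')': depth becomes 0
Maximum depth reached: 5

5


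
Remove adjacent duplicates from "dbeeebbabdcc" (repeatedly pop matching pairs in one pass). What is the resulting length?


Input: dbeeebbabdcc
Stack-based adjacent duplicate removal:
  Read 'd': push. Stack: d
  Read 'b': push. Stack: db
  Read 'e': push. Stack: dbe
  Read 'e': matches stack top 'e' => pop. Stack: db
  Read 'e': push. Stack: dbe
  Read 'b': push. Stack: dbeb
  Read 'b': matches stack top 'b' => pop. Stack: dbe
  Read 'a': push. Stack: dbea
  Read 'b': push. Stack: dbeab
  Read 'd': push. Stack: dbeabd
  Read 'c': push. Stack: dbeabdc
  Read 'c': matches stack top 'c' => pop. Stack: dbeabd
Final stack: "dbeabd" (length 6)

6


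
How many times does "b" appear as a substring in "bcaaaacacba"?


Searching for "b" in "bcaaaacacba"
Scanning each position:
  Position 0: "b" => MATCH
  Position 1: "c" => no
  Position 2: "a" => no
  Position 3: "a" => no
  Position 4: "a" => no
  Position 5: "a" => no
  Position 6: "c" => no
  Position 7: "a" => no
  Position 8: "c" => no
  Position 9: "b" => MATCH
  Position 10: "a" => no
Total occurrences: 2

2


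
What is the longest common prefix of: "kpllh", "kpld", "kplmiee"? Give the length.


Words: kpllh, kpld, kplmiee
  Position 0: all 'k' => match
  Position 1: all 'p' => match
  Position 2: all 'l' => match
  Position 3: ('l', 'd', 'm') => mismatch, stop
LCP = "kpl" (length 3)

3


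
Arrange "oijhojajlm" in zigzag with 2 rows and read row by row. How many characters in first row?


Zigzag "oijhojajlm" into 2 rows:
Placing characters:
  'o' => row 0
  'i' => row 1
  'j' => row 0
  'h' => row 1
  'o' => row 0
  'j' => row 1
  'a' => row 0
  'j' => row 1
  'l' => row 0
  'm' => row 1
Rows:
  Row 0: "ojoal"
  Row 1: "ihjjm"
First row length: 5

5


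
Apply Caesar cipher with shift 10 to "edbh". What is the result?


Caesar cipher: shift "edbh" by 10
  'e' (pos 4) + 10 = pos 14 = 'o'
  'd' (pos 3) + 10 = pos 13 = 'n'
  'b' (pos 1) + 10 = pos 11 = 'l'
  'h' (pos 7) + 10 = pos 17 = 'r'
Result: onlr

onlr


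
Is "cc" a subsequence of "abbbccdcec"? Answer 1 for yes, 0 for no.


Check if "cc" is a subsequence of "abbbccdcec"
Greedy scan:
  Position 0 ('a'): no match needed
  Position 1 ('b'): no match needed
  Position 2 ('b'): no match needed
  Position 3 ('b'): no match needed
  Position 4 ('c'): matches sub[0] = 'c'
  Position 5 ('c'): matches sub[1] = 'c'
  Position 6 ('d'): no match needed
  Position 7 ('c'): no match needed
  Position 8 ('e'): no match needed
  Position 9 ('c'): no match needed
All 2 characters matched => is a subsequence

1


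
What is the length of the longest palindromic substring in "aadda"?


Input: "aadda"
Checking substrings for palindromes:
  [1:5] "adda" (len 4) => palindrome
  [0:2] "aa" (len 2) => palindrome
  [2:4] "dd" (len 2) => palindrome
Longest palindromic substring: "adda" with length 4

4


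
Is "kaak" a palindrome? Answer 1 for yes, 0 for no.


Input: kaak
Reversed: kaak
  Compare pos 0 ('k') with pos 3 ('k'): match
  Compare pos 1 ('a') with pos 2 ('a'): match
Result: palindrome

1


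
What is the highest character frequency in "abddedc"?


Input: abddedc
Character counts:
  'a': 1
  'b': 1
  'c': 1
  'd': 3
  'e': 1
Maximum frequency: 3

3


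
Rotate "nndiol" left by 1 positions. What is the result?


Input: "nndiol", rotate left by 1
First 1 characters: "n"
Remaining characters: "ndiol"
Concatenate remaining + first: "ndiol" + "n" = "ndioln"

ndioln


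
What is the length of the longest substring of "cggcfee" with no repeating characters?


Input: "cggcfee"
Sliding window (track last position of each char):
  Position 0 ('c'): window [0,0] length 1 -- new best
  Position 1 ('g'): window [0,1] length 2 -- new best
  Position 2 ('g'): repeat (last at 1), move window start to 2
  Position 2 ('g'): window [2,2] length 1
  Position 3 ('c'): window [2,3] length 2
  Position 4 ('f'): window [2,4] length 3 -- new best
  Position 5 ('e'): window [2,5] length 4 -- new best
  Position 6 ('e'): repeat (last at 5), move window start to 6
  Position 6 ('e'): window [6,6] length 1
Longest substring with no repeats: "gcfe" with length 4

4


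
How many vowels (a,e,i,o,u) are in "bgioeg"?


Input: bgioeg
Checking each character:
  'b' at position 0: consonant
  'g' at position 1: consonant
  'i' at position 2: vowel (running total: 1)
  'o' at position 3: vowel (running total: 2)
  'e' at position 4: vowel (running total: 3)
  'g' at position 5: consonant
Total vowels: 3

3


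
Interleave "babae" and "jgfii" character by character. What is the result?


Interleaving "babae" and "jgfii":
  Position 0: 'b' from first, 'j' from second => "bj"
  Position 1: 'a' from first, 'g' from second => "ag"
  Position 2: 'b' from first, 'f' from second => "bf"
  Position 3: 'a' from first, 'i' from second => "ai"
  Position 4: 'e' from first, 'i' from second => "ei"
Result: bjagbfaiei

bjagbfaiei


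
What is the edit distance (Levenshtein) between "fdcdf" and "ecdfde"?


Computing edit distance: "fdcdf" -> "ecdfde"
DP table:
           e    c    d    f    d    e
      0    1    2    3    4    5    6
  f   1    1    2    3    3    4    5
  d   2    2    2    2    3    3    4
  c   3    3    2    3    3    4    4
  d   4    4    3    2    3    3    4
  f   5    5    4    3    2    3    4
Edit distance = dp[5][6] = 4

4


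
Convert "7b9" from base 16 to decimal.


Input: "7b9" in base 16
Positional expansion:
  Digit '7' (value 7) x 16^2 = 1792
  Digit 'b' (value 11) x 16^1 = 176
  Digit '9' (value 9) x 16^0 = 9
Sum = 1977

1977


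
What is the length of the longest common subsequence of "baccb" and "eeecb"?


LCS of "baccb" and "eeecb"
DP table:
           e    e    e    c    b
      0    0    0    0    0    0
  b   0    0    0    0    0    1
  a   0    0    0    0    0    1
  c   0    0    0    0    1    1
  c   0    0    0    0    1    1
  b   0    0    0    0    1    2
LCS length = dp[5][5] = 2

2


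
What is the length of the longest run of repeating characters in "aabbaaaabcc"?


Input: "aabbaaaabcc"
Scanning for longest run:
  Position 1 ('a'): continues run of 'a', length=2
  Position 2 ('b'): new char, reset run to 1
  Position 3 ('b'): continues run of 'b', length=2
  Position 4 ('a'): new char, reset run to 1
  Position 5 ('a'): continues run of 'a', length=2
  Position 6 ('a'): continues run of 'a', length=3
  Position 7 ('a'): continues run of 'a', length=4
  Position 8 ('b'): new char, reset run to 1
  Position 9 ('c'): new char, reset run to 1
  Position 10 ('c'): continues run of 'c', length=2
Longest run: 'a' with length 4

4


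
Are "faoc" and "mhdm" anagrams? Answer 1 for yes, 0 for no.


Strings: "faoc", "mhdm"
Sorted first:  acfo
Sorted second: dhmm
Differ at position 0: 'a' vs 'd' => not anagrams

0


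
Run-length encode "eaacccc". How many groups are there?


Input: eaacccc
Scanning for consecutive runs:
  Group 1: 'e' x 1 (positions 0-0)
  Group 2: 'a' x 2 (positions 1-2)
  Group 3: 'c' x 4 (positions 3-6)
Total groups: 3

3


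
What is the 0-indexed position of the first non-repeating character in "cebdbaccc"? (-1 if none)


Input: cebdbaccc
Character frequencies:
  'a': 1
  'b': 2
  'c': 4
  'd': 1
  'e': 1
Scanning left to right for freq == 1:
  Position 0 ('c'): freq=4, skip
  Position 1 ('e'): unique! => answer = 1

1


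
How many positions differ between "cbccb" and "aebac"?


Comparing "cbccb" and "aebac" position by position:
  Position 0: 'c' vs 'a' => DIFFER
  Position 1: 'b' vs 'e' => DIFFER
  Position 2: 'c' vs 'b' => DIFFER
  Position 3: 'c' vs 'a' => DIFFER
  Position 4: 'b' vs 'c' => DIFFER
Positions that differ: 5

5


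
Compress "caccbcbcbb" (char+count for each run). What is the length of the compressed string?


Input: caccbcbcbb
Runs:
  'c' x 1 => "c1"
  'a' x 1 => "a1"
  'c' x 2 => "c2"
  'b' x 1 => "b1"
  'c' x 1 => "c1"
  'b' x 1 => "b1"
  'c' x 1 => "c1"
  'b' x 2 => "b2"
Compressed: "c1a1c2b1c1b1c1b2"
Compressed length: 16

16


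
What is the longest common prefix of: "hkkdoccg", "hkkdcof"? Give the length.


Words: hkkdoccg, hkkdcof
  Position 0: all 'h' => match
  Position 1: all 'k' => match
  Position 2: all 'k' => match
  Position 3: all 'd' => match
  Position 4: ('o', 'c') => mismatch, stop
LCP = "hkkd" (length 4)

4


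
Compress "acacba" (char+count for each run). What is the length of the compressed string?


Input: acacba
Runs:
  'a' x 1 => "a1"
  'c' x 1 => "c1"
  'a' x 1 => "a1"
  'c' x 1 => "c1"
  'b' x 1 => "b1"
  'a' x 1 => "a1"
Compressed: "a1c1a1c1b1a1"
Compressed length: 12

12


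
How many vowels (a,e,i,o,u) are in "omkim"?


Input: omkim
Checking each character:
  'o' at position 0: vowel (running total: 1)
  'm' at position 1: consonant
  'k' at position 2: consonant
  'i' at position 3: vowel (running total: 2)
  'm' at position 4: consonant
Total vowels: 2

2


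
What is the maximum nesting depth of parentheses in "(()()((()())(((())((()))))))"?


Input: "(()()((()())(((())((()))))))"
Tracking depth:
  Position 0 '(': depth becomes 1
  Position 1 '(': depth becomes 2
  Position 2 ')': depth becomes 1
  Position 3 '(': depth becomes 2
  Position 4 ')': depth becomes 1
  Position 5 '(': depth becomes 2
  Position 6 '(': depth becomes 3
  Position 7 '(': depth becomes 4
  Position 8 ')': depth becomes 3
  Position 9 '(': depth becomes 4
  Position 10 ')': depth becomes 3
  Position 11 ')': depth becomes 2
  Position 12 '(': depth becomes 3
  Position 13 '(': depth becomes 4
  Position 14 '(': depth becomes 5
  Position 15 '(': depth becomes 6
  Position 16 ')': depth becomes 5
  Position 17 ')': depth becomes 4
  Position 18 '(': depth becomes 5
  Position 19 '(': depth becomes 6
  Position 20 '(': depth becomes 7
  Position 21 ')': depth becomes 6
  Position 22 ')': depth becomes 5
  Position 23 ')': depth becomes 4
  Position 24 ')': depth becomes 3
  Position 25 ')': depth becomes 2
  Position 26 ')': depth becomes 1
  Position 27 ')': depth becomes 0
Maximum depth reached: 7

7


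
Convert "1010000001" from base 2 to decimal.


Input: "1010000001" in base 2
Positional expansion:
  Digit '1' (value 1) x 2^9 = 512
  Digit '0' (value 0) x 2^8 = 0
  Digit '1' (value 1) x 2^7 = 128
  Digit '0' (value 0) x 2^6 = 0
  Digit '0' (value 0) x 2^5 = 0
  Digit '0' (value 0) x 2^4 = 0
  Digit '0' (value 0) x 2^3 = 0
  Digit '0' (value 0) x 2^2 = 0
  Digit '0' (value 0) x 2^1 = 0
  Digit '1' (value 1) x 2^0 = 1
Sum = 641

641


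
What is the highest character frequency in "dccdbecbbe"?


Input: dccdbecbbe
Character counts:
  'b': 3
  'c': 3
  'd': 2
  'e': 2
Maximum frequency: 3

3


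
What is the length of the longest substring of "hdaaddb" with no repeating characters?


Input: "hdaaddb"
Sliding window (track last position of each char):
  Position 0 ('h'): window [0,0] length 1 -- new best
  Position 1 ('d'): window [0,1] length 2 -- new best
  Position 2 ('a'): window [0,2] length 3 -- new best
  Position 3 ('a'): repeat (last at 2), move window start to 3
  Position 3 ('a'): window [3,3] length 1
  Position 4 ('d'): window [3,4] length 2
  Position 5 ('d'): repeat (last at 4), move window start to 5
  Position 5 ('d'): window [5,5] length 1
  Position 6 ('b'): window [5,6] length 2
Longest substring with no repeats: "hda" with length 3

3


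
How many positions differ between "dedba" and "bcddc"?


Comparing "dedba" and "bcddc" position by position:
  Position 0: 'd' vs 'b' => DIFFER
  Position 1: 'e' vs 'c' => DIFFER
  Position 2: 'd' vs 'd' => same
  Position 3: 'b' vs 'd' => DIFFER
  Position 4: 'a' vs 'c' => DIFFER
Positions that differ: 4

4


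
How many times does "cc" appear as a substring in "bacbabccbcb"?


Searching for "cc" in "bacbabccbcb"
Scanning each position:
  Position 0: "ba" => no
  Position 1: "ac" => no
  Position 2: "cb" => no
  Position 3: "ba" => no
  Position 4: "ab" => no
  Position 5: "bc" => no
  Position 6: "cc" => MATCH
  Position 7: "cb" => no
  Position 8: "bc" => no
  Position 9: "cb" => no
Total occurrences: 1

1


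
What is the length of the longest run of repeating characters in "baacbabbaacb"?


Input: "baacbabbaacb"
Scanning for longest run:
  Position 1 ('a'): new char, reset run to 1
  Position 2 ('a'): continues run of 'a', length=2
  Position 3 ('c'): new char, reset run to 1
  Position 4 ('b'): new char, reset run to 1
  Position 5 ('a'): new char, reset run to 1
  Position 6 ('b'): new char, reset run to 1
  Position 7 ('b'): continues run of 'b', length=2
  Position 8 ('a'): new char, reset run to 1
  Position 9 ('a'): continues run of 'a', length=2
  Position 10 ('c'): new char, reset run to 1
  Position 11 ('b'): new char, reset run to 1
Longest run: 'a' with length 2

2


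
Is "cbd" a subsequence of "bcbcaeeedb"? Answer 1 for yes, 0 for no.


Check if "cbd" is a subsequence of "bcbcaeeedb"
Greedy scan:
  Position 0 ('b'): no match needed
  Position 1 ('c'): matches sub[0] = 'c'
  Position 2 ('b'): matches sub[1] = 'b'
  Position 3 ('c'): no match needed
  Position 4 ('a'): no match needed
  Position 5 ('e'): no match needed
  Position 6 ('e'): no match needed
  Position 7 ('e'): no match needed
  Position 8 ('d'): matches sub[2] = 'd'
  Position 9 ('b'): no match needed
All 3 characters matched => is a subsequence

1


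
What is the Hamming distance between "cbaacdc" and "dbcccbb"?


Comparing "cbaacdc" and "dbcccbb" position by position:
  Position 0: 'c' vs 'd' => differ
  Position 1: 'b' vs 'b' => same
  Position 2: 'a' vs 'c' => differ
  Position 3: 'a' vs 'c' => differ
  Position 4: 'c' vs 'c' => same
  Position 5: 'd' vs 'b' => differ
  Position 6: 'c' vs 'b' => differ
Total differences (Hamming distance): 5

5


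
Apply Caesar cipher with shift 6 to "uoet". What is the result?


Caesar cipher: shift "uoet" by 6
  'u' (pos 20) + 6 = pos 0 = 'a'
  'o' (pos 14) + 6 = pos 20 = 'u'
  'e' (pos 4) + 6 = pos 10 = 'k'
  't' (pos 19) + 6 = pos 25 = 'z'
Result: aukz

aukz


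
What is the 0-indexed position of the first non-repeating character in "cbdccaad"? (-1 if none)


Input: cbdccaad
Character frequencies:
  'a': 2
  'b': 1
  'c': 3
  'd': 2
Scanning left to right for freq == 1:
  Position 0 ('c'): freq=3, skip
  Position 1 ('b'): unique! => answer = 1

1


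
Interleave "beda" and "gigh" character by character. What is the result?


Interleaving "beda" and "gigh":
  Position 0: 'b' from first, 'g' from second => "bg"
  Position 1: 'e' from first, 'i' from second => "ei"
  Position 2: 'd' from first, 'g' from second => "dg"
  Position 3: 'a' from first, 'h' from second => "ah"
Result: bgeidgah

bgeidgah


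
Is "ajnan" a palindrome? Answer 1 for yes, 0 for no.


Input: ajnan
Reversed: nanja
  Compare pos 0 ('a') with pos 4 ('n'): MISMATCH
  Compare pos 1 ('j') with pos 3 ('a'): MISMATCH
Result: not a palindrome

0


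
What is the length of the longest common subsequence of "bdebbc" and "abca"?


LCS of "bdebbc" and "abca"
DP table:
           a    b    c    a
      0    0    0    0    0
  b   0    0    1    1    1
  d   0    0    1    1    1
  e   0    0    1    1    1
  b   0    0    1    1    1
  b   0    0    1    1    1
  c   0    0    1    2    2
LCS length = dp[6][4] = 2

2


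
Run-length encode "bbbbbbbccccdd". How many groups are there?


Input: bbbbbbbccccdd
Scanning for consecutive runs:
  Group 1: 'b' x 7 (positions 0-6)
  Group 2: 'c' x 4 (positions 7-10)
  Group 3: 'd' x 2 (positions 11-12)
Total groups: 3

3


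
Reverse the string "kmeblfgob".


Input: kmeblfgob
Reading characters right to left:
  Position 8: 'b'
  Position 7: 'o'
  Position 6: 'g'
  Position 5: 'f'
  Position 4: 'l'
  Position 3: 'b'
  Position 2: 'e'
  Position 1: 'm'
  Position 0: 'k'
Reversed: bogflbemk

bogflbemk


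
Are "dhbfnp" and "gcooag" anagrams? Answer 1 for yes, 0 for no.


Strings: "dhbfnp", "gcooag"
Sorted first:  bdfhnp
Sorted second: acggoo
Differ at position 0: 'b' vs 'a' => not anagrams

0


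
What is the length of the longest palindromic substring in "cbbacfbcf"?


Input: "cbbacfbcf"
Checking substrings for palindromes:
  [1:3] "bb" (len 2) => palindrome
Longest palindromic substring: "bb" with length 2

2


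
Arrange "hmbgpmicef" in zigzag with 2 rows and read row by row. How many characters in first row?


Zigzag "hmbgpmicef" into 2 rows:
Placing characters:
  'h' => row 0
  'm' => row 1
  'b' => row 0
  'g' => row 1
  'p' => row 0
  'm' => row 1
  'i' => row 0
  'c' => row 1
  'e' => row 0
  'f' => row 1
Rows:
  Row 0: "hbpie"
  Row 1: "mgmcf"
First row length: 5

5


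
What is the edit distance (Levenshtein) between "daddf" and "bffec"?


Computing edit distance: "daddf" -> "bffec"
DP table:
           b    f    f    e    c
      0    1    2    3    4    5
  d   1    1    2    3    4    5
  a   2    2    2    3    4    5
  d   3    3    3    3    4    5
  d   4    4    4    4    4    5
  f   5    5    4    4    5    5
Edit distance = dp[5][5] = 5

5


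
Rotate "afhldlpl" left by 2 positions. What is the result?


Input: "afhldlpl", rotate left by 2
First 2 characters: "af"
Remaining characters: "hldlpl"
Concatenate remaining + first: "hldlpl" + "af" = "hldlplaf"

hldlplaf


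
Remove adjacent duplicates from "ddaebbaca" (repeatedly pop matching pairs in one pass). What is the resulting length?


Input: ddaebbaca
Stack-based adjacent duplicate removal:
  Read 'd': push. Stack: d
  Read 'd': matches stack top 'd' => pop. Stack: (empty)
  Read 'a': push. Stack: a
  Read 'e': push. Stack: ae
  Read 'b': push. Stack: aeb
  Read 'b': matches stack top 'b' => pop. Stack: ae
  Read 'a': push. Stack: aea
  Read 'c': push. Stack: aeac
  Read 'a': push. Stack: aeaca
Final stack: "aeaca" (length 5)

5


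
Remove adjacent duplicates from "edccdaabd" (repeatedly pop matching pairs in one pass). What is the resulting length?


Input: edccdaabd
Stack-based adjacent duplicate removal:
  Read 'e': push. Stack: e
  Read 'd': push. Stack: ed
  Read 'c': push. Stack: edc
  Read 'c': matches stack top 'c' => pop. Stack: ed
  Read 'd': matches stack top 'd' => pop. Stack: e
  Read 'a': push. Stack: ea
  Read 'a': matches stack top 'a' => pop. Stack: e
  Read 'b': push. Stack: eb
  Read 'd': push. Stack: ebd
Final stack: "ebd" (length 3)

3


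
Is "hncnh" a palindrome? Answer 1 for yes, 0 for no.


Input: hncnh
Reversed: hncnh
  Compare pos 0 ('h') with pos 4 ('h'): match
  Compare pos 1 ('n') with pos 3 ('n'): match
Result: palindrome

1


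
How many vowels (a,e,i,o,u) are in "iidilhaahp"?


Input: iidilhaahp
Checking each character:
  'i' at position 0: vowel (running total: 1)
  'i' at position 1: vowel (running total: 2)
  'd' at position 2: consonant
  'i' at position 3: vowel (running total: 3)
  'l' at position 4: consonant
  'h' at position 5: consonant
  'a' at position 6: vowel (running total: 4)
  'a' at position 7: vowel (running total: 5)
  'h' at position 8: consonant
  'p' at position 9: consonant
Total vowels: 5

5


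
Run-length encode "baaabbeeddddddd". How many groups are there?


Input: baaabbeeddddddd
Scanning for consecutive runs:
  Group 1: 'b' x 1 (positions 0-0)
  Group 2: 'a' x 3 (positions 1-3)
  Group 3: 'b' x 2 (positions 4-5)
  Group 4: 'e' x 2 (positions 6-7)
  Group 5: 'd' x 7 (positions 8-14)
Total groups: 5

5


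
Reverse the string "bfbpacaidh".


Input: bfbpacaidh
Reading characters right to left:
  Position 9: 'h'
  Position 8: 'd'
  Position 7: 'i'
  Position 6: 'a'
  Position 5: 'c'
  Position 4: 'a'
  Position 3: 'p'
  Position 2: 'b'
  Position 1: 'f'
  Position 0: 'b'
Reversed: hdiacapbfb

hdiacapbfb


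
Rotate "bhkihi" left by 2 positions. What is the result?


Input: "bhkihi", rotate left by 2
First 2 characters: "bh"
Remaining characters: "kihi"
Concatenate remaining + first: "kihi" + "bh" = "kihibh"

kihibh


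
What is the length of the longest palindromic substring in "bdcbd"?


Input: "bdcbd"
Checking substrings for palindromes:
  No multi-char palindromic substrings found
Longest palindromic substring: "b" with length 1

1


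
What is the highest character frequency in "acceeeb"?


Input: acceeeb
Character counts:
  'a': 1
  'b': 1
  'c': 2
  'e': 3
Maximum frequency: 3

3


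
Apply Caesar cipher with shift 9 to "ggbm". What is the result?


Caesar cipher: shift "ggbm" by 9
  'g' (pos 6) + 9 = pos 15 = 'p'
  'g' (pos 6) + 9 = pos 15 = 'p'
  'b' (pos 1) + 9 = pos 10 = 'k'
  'm' (pos 12) + 9 = pos 21 = 'v'
Result: ppkv

ppkv


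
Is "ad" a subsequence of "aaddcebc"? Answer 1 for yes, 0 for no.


Check if "ad" is a subsequence of "aaddcebc"
Greedy scan:
  Position 0 ('a'): matches sub[0] = 'a'
  Position 1 ('a'): no match needed
  Position 2 ('d'): matches sub[1] = 'd'
  Position 3 ('d'): no match needed
  Position 4 ('c'): no match needed
  Position 5 ('e'): no match needed
  Position 6 ('b'): no match needed
  Position 7 ('c'): no match needed
All 2 characters matched => is a subsequence

1


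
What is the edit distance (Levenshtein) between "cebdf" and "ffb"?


Computing edit distance: "cebdf" -> "ffb"
DP table:
           f    f    b
      0    1    2    3
  c   1    1    2    3
  e   2    2    2    3
  b   3    3    3    2
  d   4    4    4    3
  f   5    4    4    4
Edit distance = dp[5][3] = 4

4


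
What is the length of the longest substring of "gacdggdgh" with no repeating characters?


Input: "gacdggdgh"
Sliding window (track last position of each char):
  Position 0 ('g'): window [0,0] length 1 -- new best
  Position 1 ('a'): window [0,1] length 2 -- new best
  Position 2 ('c'): window [0,2] length 3 -- new best
  Position 3 ('d'): window [0,3] length 4 -- new best
  Position 4 ('g'): repeat (last at 0), move window start to 1
  Position 4 ('g'): window [1,4] length 4
  Position 5 ('g'): repeat (last at 4), move window start to 5
  Position 5 ('g'): window [5,5] length 1
  Position 6 ('d'): window [5,6] length 2
  Position 7 ('g'): repeat (last at 5), move window start to 6
  Position 7 ('g'): window [6,7] length 2
  Position 8 ('h'): window [6,8] length 3
Longest substring with no repeats: "gacd" with length 4

4


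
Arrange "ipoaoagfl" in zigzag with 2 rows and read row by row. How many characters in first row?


Zigzag "ipoaoagfl" into 2 rows:
Placing characters:
  'i' => row 0
  'p' => row 1
  'o' => row 0
  'a' => row 1
  'o' => row 0
  'a' => row 1
  'g' => row 0
  'f' => row 1
  'l' => row 0
Rows:
  Row 0: "ioogl"
  Row 1: "paaf"
First row length: 5

5


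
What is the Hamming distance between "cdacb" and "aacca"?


Comparing "cdacb" and "aacca" position by position:
  Position 0: 'c' vs 'a' => differ
  Position 1: 'd' vs 'a' => differ
  Position 2: 'a' vs 'c' => differ
  Position 3: 'c' vs 'c' => same
  Position 4: 'b' vs 'a' => differ
Total differences (Hamming distance): 4

4


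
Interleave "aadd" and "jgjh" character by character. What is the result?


Interleaving "aadd" and "jgjh":
  Position 0: 'a' from first, 'j' from second => "aj"
  Position 1: 'a' from first, 'g' from second => "ag"
  Position 2: 'd' from first, 'j' from second => "dj"
  Position 3: 'd' from first, 'h' from second => "dh"
Result: ajagdjdh

ajagdjdh


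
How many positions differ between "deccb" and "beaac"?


Comparing "deccb" and "beaac" position by position:
  Position 0: 'd' vs 'b' => DIFFER
  Position 1: 'e' vs 'e' => same
  Position 2: 'c' vs 'a' => DIFFER
  Position 3: 'c' vs 'a' => DIFFER
  Position 4: 'b' vs 'c' => DIFFER
Positions that differ: 4

4


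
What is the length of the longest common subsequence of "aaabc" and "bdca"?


LCS of "aaabc" and "bdca"
DP table:
           b    d    c    a
      0    0    0    0    0
  a   0    0    0    0    1
  a   0    0    0    0    1
  a   0    0    0    0    1
  b   0    1    1    1    1
  c   0    1    1    2    2
LCS length = dp[5][4] = 2

2


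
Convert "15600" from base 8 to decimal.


Input: "15600" in base 8
Positional expansion:
  Digit '1' (value 1) x 8^4 = 4096
  Digit '5' (value 5) x 8^3 = 2560
  Digit '6' (value 6) x 8^2 = 384
  Digit '0' (value 0) x 8^1 = 0
  Digit '0' (value 0) x 8^0 = 0
Sum = 7040

7040


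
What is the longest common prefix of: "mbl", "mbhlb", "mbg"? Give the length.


Words: mbl, mbhlb, mbg
  Position 0: all 'm' => match
  Position 1: all 'b' => match
  Position 2: ('l', 'h', 'g') => mismatch, stop
LCP = "mb" (length 2)

2
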